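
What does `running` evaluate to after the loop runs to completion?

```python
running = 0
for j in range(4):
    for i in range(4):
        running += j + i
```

Let's trace through this code step by step.

Initialize: running = 0
Entering loop: for j in range(4):
After iteration 1: j = 0, running = 6
After iteration 2: j = 1, running = 16
After iteration 3: j = 2, running = 30
After iteration 4: j = 3, running = 48
Loop ends.

Final answer: 48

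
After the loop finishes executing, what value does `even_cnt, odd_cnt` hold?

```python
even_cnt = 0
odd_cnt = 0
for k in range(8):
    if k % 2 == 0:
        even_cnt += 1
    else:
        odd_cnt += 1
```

Let's trace through this code step by step.

Initialize: even_cnt = 0
Initialize: odd_cnt = 0
Entering loop: for k in range(8):
After iteration 1: k = 0, even_cnt = 1, odd_cnt = 0
After iteration 2: k = 1, even_cnt = 1, odd_cnt = 1
After iteration 3: k = 2, even_cnt = 2, odd_cnt = 1
After iteration 4: k = 3, even_cnt = 2, odd_cnt = 2
After iteration 5: k = 4, even_cnt = 3, odd_cnt = 2
After iteration 6: k = 5, even_cnt = 3, odd_cnt = 3
After iteration 7: k = 6, even_cnt = 4, odd_cnt = 3
After iteration 8: k = 7, even_cnt = 4, odd_cnt = 4
Loop ends.

Final answer: 4, 4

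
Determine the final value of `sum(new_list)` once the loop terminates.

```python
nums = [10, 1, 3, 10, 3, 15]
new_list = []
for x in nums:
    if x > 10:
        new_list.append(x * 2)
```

Let's trace through this code step by step.

Initialize: nums = [10, 1, 3, 10, 3, 15]
Initialize: new_list = []
Entering loop: for x in nums:
After iteration 1: x = 10, new_list = []
After iteration 2: x = 1, new_list = []
After iteration 3: x = 3, new_list = []
After iteration 4: x = 10, new_list = []
After iteration 5: x = 3, new_list = []
After iteration 6: x = 15, new_list = [30]
Loop ends.
sum(new_list) = 30

Final answer: 30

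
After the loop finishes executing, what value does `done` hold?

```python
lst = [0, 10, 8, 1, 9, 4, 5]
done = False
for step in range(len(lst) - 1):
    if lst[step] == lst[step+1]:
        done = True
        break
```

Let's trace through this code step by step.

Initialize: lst = [0, 10, 8, 1, 9, 4, 5]
Initialize: done = False
Entering loop: for step in range(len(lst) - 1):
After iteration 1: step = 0, done = False
After iteration 2: step = 1, done = False
After iteration 3: step = 2, done = False
After iteration 4: step = 3, done = False
After iteration 5: step = 4, done = False
After iteration 6: step = 5, done = False
Loop ends.

Final answer: False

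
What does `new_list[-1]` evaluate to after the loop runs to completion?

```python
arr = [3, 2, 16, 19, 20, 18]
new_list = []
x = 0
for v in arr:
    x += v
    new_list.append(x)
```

Let's trace through this code step by step.

Initialize: arr = [3, 2, 16, 19, 20, 18]
Initialize: new_list = []
Initialize: x = 0
Entering loop: for v in arr:
After iteration 1: v = 3, new_list = [3], x = 3
After iteration 2: v = 2, new_list = [3, 5], x = 5
After iteration 3: v = 16, new_list = [3, 5, 21], x = 21
After iteration 4: v = 19, new_list = [3, 5, 21, 40], x = 40
After iteration 5: v = 20, new_list = [3, 5, 21, 40, 60], x = 60
After iteration 6: v = 18, new_list = [3, 5, 21, 40, 60, 78], x = 78
Loop ends.
new_list[-1] = 78

Final answer: 78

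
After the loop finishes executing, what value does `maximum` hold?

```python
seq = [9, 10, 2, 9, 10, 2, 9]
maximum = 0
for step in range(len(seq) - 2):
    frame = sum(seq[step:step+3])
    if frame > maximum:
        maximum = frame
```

Let's trace through this code step by step.

Initialize: seq = [9, 10, 2, 9, 10, 2, 9]
Initialize: maximum = 0
Entering loop: for step in range(len(seq) - 2):
After iteration 1: step = 0, maximum = 21
After iteration 2: step = 1, maximum = 21
After iteration 3: step = 2, maximum = 21
After iteration 4: step = 3, maximum = 21
After iteration 5: step = 4, maximum = 21
Loop ends.

Final answer: 21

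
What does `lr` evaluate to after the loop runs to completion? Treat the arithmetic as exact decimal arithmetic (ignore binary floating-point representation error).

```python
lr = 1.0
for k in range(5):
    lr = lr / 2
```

Let's trace through this code step by step.

Initialize: lr = 1.0
Entering loop: for k in range(5):
After iteration 1: k = 0, lr = 0.5
After iteration 2: k = 1, lr = 0.25
After iteration 3: k = 2, lr = 0.125
After iteration 4: k = 3, lr = 0.0625
After iteration 5: k = 4, lr = 0.03125
Loop ends.

Final answer: 0.03125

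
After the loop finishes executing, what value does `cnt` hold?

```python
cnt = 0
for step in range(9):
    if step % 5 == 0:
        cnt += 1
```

Let's trace through this code step by step.

Initialize: cnt = 0
Entering loop: for step in range(9):
After iteration 1: step = 0, cnt = 1
After iteration 2: step = 1, cnt = 1
After iteration 3: step = 2, cnt = 1
After iteration 4: step = 3, cnt = 1
After iteration 5: step = 4, cnt = 1
After iteration 6: step = 5, cnt = 2
After iteration 7: step = 6, cnt = 2
After iteration 8: step = 7, cnt = 2
After iteration 9: step = 8, cnt = 2
Loop ends.

Final answer: 2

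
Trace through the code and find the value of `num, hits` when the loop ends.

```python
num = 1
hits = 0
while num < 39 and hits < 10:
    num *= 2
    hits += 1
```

Let's trace through this code step by step.

Initialize: num = 1
Initialize: hits = 0
Entering loop: while num < 39 and hits < 10:
After iteration 1: num = 2, hits = 1
After iteration 2: num = 4, hits = 2
After iteration 3: num = 8, hits = 3
After iteration 4: num = 16, hits = 4
After iteration 5: num = 32, hits = 5
After iteration 6: num = 64, hits = 6
Loop ends.

Final answer: 64, 6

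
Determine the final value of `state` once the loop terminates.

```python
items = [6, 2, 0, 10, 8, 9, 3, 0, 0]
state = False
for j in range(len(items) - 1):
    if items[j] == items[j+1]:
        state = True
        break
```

Let's trace through this code step by step.

Initialize: items = [6, 2, 0, 10, 8, 9, 3, 0, 0]
Initialize: state = False
Entering loop: for j in range(len(items) - 1):
After iteration 1: j = 0, state = False
After iteration 2: j = 1, state = False
After iteration 3: j = 2, state = False
After iteration 4: j = 3, state = False
After iteration 5: j = 4, state = False
After iteration 6: j = 5, state = False
After iteration 7: j = 6, state = False
After iteration 8: j = 7, state = True
Loop ends.

Final answer: True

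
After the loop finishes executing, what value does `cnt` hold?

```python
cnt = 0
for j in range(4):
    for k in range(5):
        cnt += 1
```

Let's trace through this code step by step.

Initialize: cnt = 0
Entering loop: for j in range(4):
After iteration 1: j = 0, cnt = 5
After iteration 2: j = 1, cnt = 10
After iteration 3: j = 2, cnt = 15
After iteration 4: j = 3, cnt = 20
Loop ends.

Final answer: 20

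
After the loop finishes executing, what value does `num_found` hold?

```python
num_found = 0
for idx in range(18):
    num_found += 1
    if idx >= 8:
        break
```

Let's trace through this code step by step.

Initialize: num_found = 0
Entering loop: for idx in range(18):
After iteration 1: idx = 0, num_found = 1
After iteration 2: idx = 1, num_found = 2
After iteration 3: idx = 2, num_found = 3
After iteration 4: idx = 3, num_found = 4
After iteration 5: idx = 4, num_found = 5
After iteration 6: idx = 5, num_found = 6
After iteration 7: idx = 6, num_found = 7
After iteration 8: idx = 7, num_found = 8
After iteration 9: idx = 8, num_found = 9
Loop ends.

Final answer: 9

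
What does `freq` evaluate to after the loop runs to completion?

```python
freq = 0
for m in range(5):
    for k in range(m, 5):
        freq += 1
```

Let's trace through this code step by step.

Initialize: freq = 0
Entering loop: for m in range(5):
After iteration 1: m = 0, freq = 5
After iteration 2: m = 1, freq = 9
After iteration 3: m = 2, freq = 12
After iteration 4: m = 3, freq = 14
After iteration 5: m = 4, freq = 15
Loop ends.

Final answer: 15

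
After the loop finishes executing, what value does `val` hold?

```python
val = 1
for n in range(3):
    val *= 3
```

Let's trace through this code step by step.

Initialize: val = 1
Entering loop: for n in range(3):
After iteration 1: n = 0, val = 3
After iteration 2: n = 1, val = 9
After iteration 3: n = 2, val = 27
Loop ends.

Final answer: 27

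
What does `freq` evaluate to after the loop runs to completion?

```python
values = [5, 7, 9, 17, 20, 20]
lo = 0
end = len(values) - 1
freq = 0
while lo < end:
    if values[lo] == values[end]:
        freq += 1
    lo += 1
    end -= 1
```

Let's trace through this code step by step.

Initialize: values = [5, 7, 9, 17, 20, 20]
Initialize: lo = 0
Initialize: end = 5
Initialize: freq = 0
Entering loop: while lo < end:
After iteration 1: lo = 1, end = 4, freq = 0
After iteration 2: lo = 2, end = 3, freq = 0
After iteration 3: lo = 3, end = 2, freq = 0
Loop ends.

Final answer: 0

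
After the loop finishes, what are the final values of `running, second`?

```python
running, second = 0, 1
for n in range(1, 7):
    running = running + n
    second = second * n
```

Let's trace through this code step by step.

Initialize: running = 0
Initialize: second = 1
Entering loop: for n in range(1, 7):
After iteration 1: n = 1, running = 1, second = 1
After iteration 2: n = 2, running = 3, second = 2
After iteration 3: n = 3, running = 6, second = 6
After iteration 4: n = 4, running = 10, second = 24
After iteration 5: n = 5, running = 15, second = 120
After iteration 6: n = 6, running = 21, second = 720
Loop ends.

Final answer: 21, 720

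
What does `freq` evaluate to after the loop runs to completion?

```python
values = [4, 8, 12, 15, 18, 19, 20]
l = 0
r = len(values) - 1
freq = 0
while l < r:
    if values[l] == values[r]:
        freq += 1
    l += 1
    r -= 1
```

Let's trace through this code step by step.

Initialize: values = [4, 8, 12, 15, 18, 19, 20]
Initialize: l = 0
Initialize: r = 6
Initialize: freq = 0
Entering loop: while l < r:
After iteration 1: l = 1, r = 5, freq = 0
After iteration 2: l = 2, r = 4, freq = 0
After iteration 3: l = 3, r = 3, freq = 0
Loop ends.

Final answer: 0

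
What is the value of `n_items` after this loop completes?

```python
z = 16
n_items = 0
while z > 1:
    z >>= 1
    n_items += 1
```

Let's trace through this code step by step.

Initialize: z = 16
Initialize: n_items = 0
Entering loop: while z > 1:
After iteration 1: z = 8, n_items = 1
After iteration 2: z = 4, n_items = 2
After iteration 3: z = 2, n_items = 3
After iteration 4: z = 1, n_items = 4
Loop ends.

Final answer: 4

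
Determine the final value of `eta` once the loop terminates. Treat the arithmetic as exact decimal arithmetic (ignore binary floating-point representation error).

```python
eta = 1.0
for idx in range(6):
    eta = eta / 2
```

Let's trace through this code step by step.

Initialize: eta = 1.0
Entering loop: for idx in range(6):
After iteration 1: idx = 0, eta = 0.5
After iteration 2: idx = 1, eta = 0.25
After iteration 3: idx = 2, eta = 0.125
After iteration 4: idx = 3, eta = 0.0625
After iteration 5: idx = 4, eta = 0.03125
After iteration 6: idx = 5, eta = 0.015625
Loop ends.

Final answer: 0.015625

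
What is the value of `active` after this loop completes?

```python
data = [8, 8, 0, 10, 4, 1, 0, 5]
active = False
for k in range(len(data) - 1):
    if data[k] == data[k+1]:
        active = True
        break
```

Let's trace through this code step by step.

Initialize: data = [8, 8, 0, 10, 4, 1, 0, 5]
Initialize: active = False
Entering loop: for k in range(len(data) - 1):
After iteration 1: k = 0, active = True
Loop ends.

Final answer: True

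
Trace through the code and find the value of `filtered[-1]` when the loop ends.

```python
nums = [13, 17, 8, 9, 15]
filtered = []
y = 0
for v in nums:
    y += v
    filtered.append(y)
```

Let's trace through this code step by step.

Initialize: nums = [13, 17, 8, 9, 15]
Initialize: filtered = []
Initialize: y = 0
Entering loop: for v in nums:
After iteration 1: v = 13, filtered = [13], y = 13
After iteration 2: v = 17, filtered = [13, 30], y = 30
After iteration 3: v = 8, filtered = [13, 30, 38], y = 38
After iteration 4: v = 9, filtered = [13, 30, 38, 47], y = 47
After iteration 5: v = 15, filtered = [13, 30, 38, 47, 62], y = 62
Loop ends.
filtered[-1] = 62

Final answer: 62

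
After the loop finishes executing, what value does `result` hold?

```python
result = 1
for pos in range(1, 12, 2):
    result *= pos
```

Let's trace through this code step by step.

Initialize: result = 1
Entering loop: for pos in range(1, 12, 2):
After iteration 1: pos = 1, result = 1
After iteration 2: pos = 3, result = 3
After iteration 3: pos = 5, result = 15
After iteration 4: pos = 7, result = 105
After iteration 5: pos = 9, result = 945
After iteration 6: pos = 11, result = 10395
Loop ends.

Final answer: 10395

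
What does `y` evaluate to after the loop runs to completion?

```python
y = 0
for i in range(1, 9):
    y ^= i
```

Let's trace through this code step by step.

Initialize: y = 0
Entering loop: for i in range(1, 9):
After iteration 1: i = 1, y = 1
After iteration 2: i = 2, y = 3
After iteration 3: i = 3, y = 0
After iteration 4: i = 4, y = 4
After iteration 5: i = 5, y = 1
After iteration 6: i = 6, y = 7
After iteration 7: i = 7, y = 0
After iteration 8: i = 8, y = 8
Loop ends.

Final answer: 8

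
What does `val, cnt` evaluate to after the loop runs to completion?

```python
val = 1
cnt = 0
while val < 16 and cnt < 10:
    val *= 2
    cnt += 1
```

Let's trace through this code step by step.

Initialize: val = 1
Initialize: cnt = 0
Entering loop: while val < 16 and cnt < 10:
After iteration 1: val = 2, cnt = 1
After iteration 2: val = 4, cnt = 2
After iteration 3: val = 8, cnt = 3
After iteration 4: val = 16, cnt = 4
Loop ends.

Final answer: 16, 4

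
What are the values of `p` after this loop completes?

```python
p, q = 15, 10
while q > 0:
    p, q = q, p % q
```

Let's trace through this code step by step.

Initialize: p = 15
Initialize: q = 10
Entering loop: while q > 0:
After iteration 1: p = 10, q = 5
After iteration 2: p = 5, q = 0
Loop ends.

Final answer: 5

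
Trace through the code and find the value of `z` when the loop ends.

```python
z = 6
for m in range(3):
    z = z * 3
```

Let's trace through this code step by step.

Initialize: z = 6
Entering loop: for m in range(3):
After iteration 1: m = 0, z = 18
After iteration 2: m = 1, z = 54
After iteration 3: m = 2, z = 162
Loop ends.

Final answer: 162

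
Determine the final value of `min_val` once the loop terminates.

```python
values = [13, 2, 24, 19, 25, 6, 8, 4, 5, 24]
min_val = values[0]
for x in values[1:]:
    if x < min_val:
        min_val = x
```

Let's trace through this code step by step.

Initialize: values = [13, 2, 24, 19, 25, 6, 8, 4, 5, 24]
Initialize: min_val = 13
Entering loop: for x in values[1:]:
After iteration 1: x = 2, min_val = 2
After iteration 2: x = 24, min_val = 2
After iteration 3: x = 19, min_val = 2
After iteration 4: x = 25, min_val = 2
After iteration 5: x = 6, min_val = 2
After iteration 6: x = 8, min_val = 2
After iteration 7: x = 4, min_val = 2
After iteration 8: x = 5, min_val = 2
After iteration 9: x = 24, min_val = 2
Loop ends.

Final answer: 2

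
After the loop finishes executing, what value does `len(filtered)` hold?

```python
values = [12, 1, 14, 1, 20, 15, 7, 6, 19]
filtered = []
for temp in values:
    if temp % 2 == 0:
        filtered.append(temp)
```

Let's trace through this code step by step.

Initialize: values = [12, 1, 14, 1, 20, 15, 7, 6, 19]
Initialize: filtered = []
Entering loop: for temp in values:
After iteration 1: temp = 12, filtered = [12]
After iteration 2: temp = 1, filtered = [12]
After iteration 3: temp = 14, filtered = [12, 14]
After iteration 4: temp = 1, filtered = [12, 14]
After iteration 5: temp = 20, filtered = [12, 14, 20]
After iteration 6: temp = 15, filtered = [12, 14, 20]
After iteration 7: temp = 7, filtered = [12, 14, 20]
After iteration 8: temp = 6, filtered = [12, 14, 20, 6]
After iteration 9: temp = 19, filtered = [12, 14, 20, 6]
Loop ends.
len(filtered) = 4

Final answer: 4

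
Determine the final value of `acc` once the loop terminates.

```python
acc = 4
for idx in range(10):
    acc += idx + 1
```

Let's trace through this code step by step.

Initialize: acc = 4
Entering loop: for idx in range(10):
After iteration 1: idx = 0, acc = 5
After iteration 2: idx = 1, acc = 7
After iteration 3: idx = 2, acc = 10
After iteration 4: idx = 3, acc = 14
After iteration 5: idx = 4, acc = 19
After iteration 6: idx = 5, acc = 25
After iteration 7: idx = 6, acc = 32
After iteration 8: idx = 7, acc = 40
After iteration 9: idx = 8, acc = 49
After iteration 10: idx = 9, acc = 59
Loop ends.

Final answer: 59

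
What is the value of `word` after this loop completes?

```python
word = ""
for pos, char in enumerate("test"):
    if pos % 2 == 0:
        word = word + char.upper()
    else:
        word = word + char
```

Let's trace through this code step by step.

Initialize: word = ''
Entering loop: for pos, char in enumerate("test"):
After iteration 1: pos = 0, char = 't', word = 'T'
After iteration 2: pos = 1, char = 'e', word = 'Te'
After iteration 3: pos = 2, char = 's', word = 'TeS'
After iteration 4: pos = 3, char = 't', word = 'TeSt'
Loop ends.

Final answer: 'TeSt'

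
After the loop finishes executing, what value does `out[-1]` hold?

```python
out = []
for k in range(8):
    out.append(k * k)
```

Let's trace through this code step by step.

Initialize: out = []
Entering loop: for k in range(8):
After iteration 1: k = 0, out = [0]
After iteration 2: k = 1, out = [0, 1]
After iteration 3: k = 2, out = [0, 1, 4]
After iteration 4: k = 3, out = [0, 1, 4, 9]
After iteration 5: k = 4, out = [0, 1, 4, 9, 16]
After iteration 6: k = 5, out = [0, 1, 4, 9, 16, 25]
After iteration 7: k = 6, out = [0, 1, 4, 9, 16, 25, 36]
After iteration 8: k = 7, out = [0, 1, 4, 9, 16, 25, 36, 49]
Loop ends.
out[-1] = 49

Final answer: 49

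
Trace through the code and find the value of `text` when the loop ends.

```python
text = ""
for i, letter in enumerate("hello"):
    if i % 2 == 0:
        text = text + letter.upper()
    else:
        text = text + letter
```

Let's trace through this code step by step.

Initialize: text = ''
Entering loop: for i, letter in enumerate("hello"):
After iteration 1: i = 0, letter = 'h', text = 'H'
After iteration 2: i = 1, letter = 'e', text = 'He'
After iteration 3: i = 2, letter = 'l', text = 'HeL'
After iteration 4: i = 3, letter = 'l', text = 'HeLl'
After iteration 5: i = 4, letter = 'o', text = 'HeLlO'
Loop ends.

Final answer: 'HeLlO'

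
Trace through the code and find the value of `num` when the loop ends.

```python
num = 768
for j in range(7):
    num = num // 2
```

Let's trace through this code step by step.

Initialize: num = 768
Entering loop: for j in range(7):
After iteration 1: j = 0, num = 384
After iteration 2: j = 1, num = 192
After iteration 3: j = 2, num = 96
After iteration 4: j = 3, num = 48
After iteration 5: j = 4, num = 24
After iteration 6: j = 5, num = 12
After iteration 7: j = 6, num = 6
Loop ends.

Final answer: 6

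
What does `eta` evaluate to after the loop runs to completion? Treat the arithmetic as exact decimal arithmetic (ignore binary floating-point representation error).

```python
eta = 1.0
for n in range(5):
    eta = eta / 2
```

Let's trace through this code step by step.

Initialize: eta = 1.0
Entering loop: for n in range(5):
After iteration 1: n = 0, eta = 0.5
After iteration 2: n = 1, eta = 0.25
After iteration 3: n = 2, eta = 0.125
After iteration 4: n = 3, eta = 0.0625
After iteration 5: n = 4, eta = 0.03125
Loop ends.

Final answer: 0.03125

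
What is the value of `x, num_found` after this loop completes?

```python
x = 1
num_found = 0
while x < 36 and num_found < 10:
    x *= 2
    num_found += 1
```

Let's trace through this code step by step.

Initialize: x = 1
Initialize: num_found = 0
Entering loop: while x < 36 and num_found < 10:
After iteration 1: x = 2, num_found = 1
After iteration 2: x = 4, num_found = 2
After iteration 3: x = 8, num_found = 3
After iteration 4: x = 16, num_found = 4
After iteration 5: x = 32, num_found = 5
After iteration 6: x = 64, num_found = 6
Loop ends.

Final answer: 64, 6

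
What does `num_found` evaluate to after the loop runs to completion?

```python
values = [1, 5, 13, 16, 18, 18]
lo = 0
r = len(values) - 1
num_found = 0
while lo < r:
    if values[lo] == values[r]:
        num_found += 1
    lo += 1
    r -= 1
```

Let's trace through this code step by step.

Initialize: values = [1, 5, 13, 16, 18, 18]
Initialize: lo = 0
Initialize: r = 5
Initialize: num_found = 0
Entering loop: while lo < r:
After iteration 1: lo = 1, r = 4, num_found = 0
After iteration 2: lo = 2, r = 3, num_found = 0
After iteration 3: lo = 3, r = 2, num_found = 0
Loop ends.

Final answer: 0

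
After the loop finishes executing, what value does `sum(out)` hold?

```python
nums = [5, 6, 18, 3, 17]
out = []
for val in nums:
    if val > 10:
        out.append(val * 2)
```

Let's trace through this code step by step.

Initialize: nums = [5, 6, 18, 3, 17]
Initialize: out = []
Entering loop: for val in nums:
After iteration 1: val = 5, out = []
After iteration 2: val = 6, out = []
After iteration 3: val = 18, out = [36]
After iteration 4: val = 3, out = [36]
After iteration 5: val = 17, out = [36, 34]
Loop ends.
sum(out) = 70

Final answer: 70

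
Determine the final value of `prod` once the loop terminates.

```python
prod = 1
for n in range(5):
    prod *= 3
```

Let's trace through this code step by step.

Initialize: prod = 1
Entering loop: for n in range(5):
After iteration 1: n = 0, prod = 3
After iteration 2: n = 1, prod = 9
After iteration 3: n = 2, prod = 27
After iteration 4: n = 3, prod = 81
After iteration 5: n = 4, prod = 243
Loop ends.

Final answer: 243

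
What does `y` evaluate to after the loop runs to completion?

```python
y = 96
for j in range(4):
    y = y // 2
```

Let's trace through this code step by step.

Initialize: y = 96
Entering loop: for j in range(4):
After iteration 1: j = 0, y = 48
After iteration 2: j = 1, y = 24
After iteration 3: j = 2, y = 12
After iteration 4: j = 3, y = 6
Loop ends.

Final answer: 6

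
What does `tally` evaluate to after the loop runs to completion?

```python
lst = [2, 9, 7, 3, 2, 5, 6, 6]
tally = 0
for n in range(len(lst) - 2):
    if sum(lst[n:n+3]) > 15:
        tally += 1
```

Let's trace through this code step by step.

Initialize: lst = [2, 9, 7, 3, 2, 5, 6, 6]
Initialize: tally = 0
Entering loop: for n in range(len(lst) - 2):
After iteration 1: n = 0, tally = 1
After iteration 2: n = 1, tally = 2
After iteration 3: n = 2, tally = 2
After iteration 4: n = 3, tally = 2
After iteration 5: n = 4, tally = 2
After iteration 6: n = 5, tally = 3
Loop ends.

Final answer: 3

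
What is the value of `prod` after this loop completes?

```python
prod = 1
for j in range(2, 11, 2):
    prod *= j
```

Let's trace through this code step by step.

Initialize: prod = 1
Entering loop: for j in range(2, 11, 2):
After iteration 1: j = 2, prod = 2
After iteration 2: j = 4, prod = 8
After iteration 3: j = 6, prod = 48
After iteration 4: j = 8, prod = 384
After iteration 5: j = 10, prod = 3840
Loop ends.

Final answer: 3840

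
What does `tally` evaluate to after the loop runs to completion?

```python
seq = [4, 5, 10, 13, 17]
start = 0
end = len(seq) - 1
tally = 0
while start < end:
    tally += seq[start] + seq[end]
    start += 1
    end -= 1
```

Let's trace through this code step by step.

Initialize: seq = [4, 5, 10, 13, 17]
Initialize: start = 0
Initialize: end = 4
Initialize: tally = 0
Entering loop: while start < end:
After iteration 1: start = 1, end = 3, tally = 21
After iteration 2: start = 2, end = 2, tally = 39
Loop ends.

Final answer: 39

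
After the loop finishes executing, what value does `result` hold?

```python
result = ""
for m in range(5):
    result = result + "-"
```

Let's trace through this code step by step.

Initialize: result = ''
Entering loop: for m in range(5):
After iteration 1: m = 0, result = '-'
After iteration 2: m = 1, result = '--'
After iteration 3: m = 2, result = '---'
After iteration 4: m = 3, result = '----'
After iteration 5: m = 4, result = '-----'
Loop ends.

Final answer: '-----'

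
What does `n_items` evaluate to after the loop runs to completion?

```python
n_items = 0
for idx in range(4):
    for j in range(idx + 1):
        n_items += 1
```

Let's trace through this code step by step.

Initialize: n_items = 0
Entering loop: for idx in range(4):
After iteration 1: idx = 0, n_items = 1, j = 0
After iteration 2: idx = 1, n_items = 3, j = 1
After iteration 3: idx = 2, n_items = 6, j = 2
After iteration 4: idx = 3, n_items = 10, j = 3
Loop ends.

Final answer: 10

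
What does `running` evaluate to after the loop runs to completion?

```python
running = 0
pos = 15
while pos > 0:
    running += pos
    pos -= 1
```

Let's trace through this code step by step.

Initialize: running = 0
Initialize: pos = 15
Entering loop: while pos > 0:
After iteration 1: running = 15, pos = 14
After iteration 2: running = 29, pos = 13
After iteration 3: running = 42, pos = 12
After iteration 4: running = 54, pos = 11
After iteration 5: running = 65, pos = 10
After iteration 6: running = 75, pos = 9
After iteration 7: running = 84, pos = 8
After iteration 8: running = 92, pos = 7
After iteration 9: running = 99, pos = 6
After iteration 10: running = 105, pos = 5
After iteration 11: running = 110, pos = 4
After iteration 12: running = 114, pos = 3
After iteration 13: running = 117, pos = 2
After iteration 14: running = 119, pos = 1
After iteration 15: running = 120, pos = 0
Loop ends.

Final answer: 120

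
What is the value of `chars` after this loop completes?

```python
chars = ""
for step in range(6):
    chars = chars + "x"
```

Let's trace through this code step by step.

Initialize: chars = ''
Entering loop: for step in range(6):
After iteration 1: step = 0, chars = 'x'
After iteration 2: step = 1, chars = 'xx'
After iteration 3: step = 2, chars = 'xxx'
After iteration 4: step = 3, chars = 'xxxx'
After iteration 5: step = 4, chars = 'xxxxx'
After iteration 6: step = 5, chars = 'xxxxxx'
Loop ends.

Final answer: 'xxxxxx'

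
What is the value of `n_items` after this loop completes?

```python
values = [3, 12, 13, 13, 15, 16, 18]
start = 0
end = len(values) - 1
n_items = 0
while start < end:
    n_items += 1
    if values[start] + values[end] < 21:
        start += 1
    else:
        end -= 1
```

Let's trace through this code step by step.

Initialize: values = [3, 12, 13, 13, 15, 16, 18]
Initialize: start = 0
Initialize: end = 6
Initialize: n_items = 0
Entering loop: while start < end:
After iteration 1: start = 0, end = 5, n_items = 1
After iteration 2: start = 1, end = 5, n_items = 2
After iteration 3: start = 1, end = 4, n_items = 3
After iteration 4: start = 1, end = 3, n_items = 4
After iteration 5: start = 1, end = 2, n_items = 5
After iteration 6: start = 1, end = 1, n_items = 6
Loop ends.

Final answer: 6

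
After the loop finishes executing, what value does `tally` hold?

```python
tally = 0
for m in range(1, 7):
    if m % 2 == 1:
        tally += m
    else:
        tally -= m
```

Let's trace through this code step by step.

Initialize: tally = 0
Entering loop: for m in range(1, 7):
After iteration 1: m = 1, tally = 1
After iteration 2: m = 2, tally = -1
After iteration 3: m = 3, tally = 2
After iteration 4: m = 4, tally = -2
After iteration 5: m = 5, tally = 3
After iteration 6: m = 6, tally = -3
Loop ends.

Final answer: -3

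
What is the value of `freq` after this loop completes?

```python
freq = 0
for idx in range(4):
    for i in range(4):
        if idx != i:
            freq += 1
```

Let's trace through this code step by step.

Initialize: freq = 0
Entering loop: for idx in range(4):
After iteration 1: idx = 0, freq = 3
After iteration 2: idx = 1, freq = 6
After iteration 3: idx = 2, freq = 9
After iteration 4: idx = 3, freq = 12
Loop ends.

Final answer: 12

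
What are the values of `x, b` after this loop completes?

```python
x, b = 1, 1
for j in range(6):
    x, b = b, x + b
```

Let's trace through this code step by step.

Initialize: x = 1
Initialize: b = 1
Entering loop: for j in range(6):
After iteration 1: j = 0, x = 1, b = 2
After iteration 2: j = 1, x = 2, b = 3
After iteration 3: j = 2, x = 3, b = 5
After iteration 4: j = 3, x = 5, b = 8
After iteration 5: j = 4, x = 8, b = 13
After iteration 6: j = 5, x = 13, b = 21
Loop ends.

Final answer: 13, 21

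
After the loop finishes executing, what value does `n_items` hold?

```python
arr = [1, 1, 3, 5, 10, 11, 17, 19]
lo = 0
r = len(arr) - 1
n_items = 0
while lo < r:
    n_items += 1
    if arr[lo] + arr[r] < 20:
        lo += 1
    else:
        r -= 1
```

Let's trace through this code step by step.

Initialize: arr = [1, 1, 3, 5, 10, 11, 17, 19]
Initialize: lo = 0
Initialize: r = 7
Initialize: n_items = 0
Entering loop: while lo < r:
After iteration 1: lo = 0, r = 6, n_items = 1
After iteration 2: lo = 1, r = 6, n_items = 2
After iteration 3: lo = 2, r = 6, n_items = 3
After iteration 4: lo = 2, r = 5, n_items = 4
After iteration 5: lo = 3, r = 5, n_items = 5
After iteration 6: lo = 4, r = 5, n_items = 6
After iteration 7: lo = 4, r = 4, n_items = 7
Loop ends.

Final answer: 7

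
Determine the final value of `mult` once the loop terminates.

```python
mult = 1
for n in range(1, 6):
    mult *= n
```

Let's trace through this code step by step.

Initialize: mult = 1
Entering loop: for n in range(1, 6):
After iteration 1: n = 1, mult = 1
After iteration 2: n = 2, mult = 2
After iteration 3: n = 3, mult = 6
After iteration 4: n = 4, mult = 24
After iteration 5: n = 5, mult = 120
Loop ends.

Final answer: 120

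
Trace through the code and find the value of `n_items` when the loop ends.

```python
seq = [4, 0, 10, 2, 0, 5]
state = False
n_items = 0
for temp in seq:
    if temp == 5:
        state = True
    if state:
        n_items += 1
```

Let's trace through this code step by step.

Initialize: seq = [4, 0, 10, 2, 0, 5]
Initialize: state = False
Initialize: n_items = 0
Entering loop: for temp in seq:
After iteration 1: temp = 4, state = False, n_items = 0
After iteration 2: temp = 0, state = False, n_items = 0
After iteration 3: temp = 10, state = False, n_items = 0
After iteration 4: temp = 2, state = False, n_items = 0
After iteration 5: temp = 0, state = False, n_items = 0
After iteration 6: temp = 5, state = True, n_items = 1
Loop ends.

Final answer: 1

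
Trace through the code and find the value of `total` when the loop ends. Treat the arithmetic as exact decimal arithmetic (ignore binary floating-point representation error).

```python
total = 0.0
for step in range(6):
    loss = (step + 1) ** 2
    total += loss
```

Let's trace through this code step by step.

Initialize: total = 0.0
Entering loop: for step in range(6):
After iteration 1: step = 0, total = 1.0, loss = 1
After iteration 2: step = 1, total = 5.0, loss = 4
After iteration 3: step = 2, total = 14.0, loss = 9
After iteration 4: step = 3, total = 30.0, loss = 16
After iteration 5: step = 4, total = 55.0, loss = 25
After iteration 6: step = 5, total = 91.0, loss = 36
Loop ends.

Final answer: 91.0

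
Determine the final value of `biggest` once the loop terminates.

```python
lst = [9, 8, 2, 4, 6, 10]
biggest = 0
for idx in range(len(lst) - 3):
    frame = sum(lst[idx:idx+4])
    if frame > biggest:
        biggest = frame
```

Let's trace through this code step by step.

Initialize: lst = [9, 8, 2, 4, 6, 10]
Initialize: biggest = 0
Entering loop: for idx in range(len(lst) - 3):
After iteration 1: idx = 0, biggest = 23, frame = 23
After iteration 2: idx = 1, biggest = 23, frame = 20
After iteration 3: idx = 2, biggest = 23, frame = 22
Loop ends.

Final answer: 23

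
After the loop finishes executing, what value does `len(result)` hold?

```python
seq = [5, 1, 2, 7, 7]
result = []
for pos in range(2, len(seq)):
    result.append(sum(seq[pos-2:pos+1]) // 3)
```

Let's trace through this code step by step.

Initialize: seq = [5, 1, 2, 7, 7]
Initialize: result = []
Entering loop: for pos in range(2, len(seq)):
After iteration 1: pos = 2, result = [2]
After iteration 2: pos = 3, result = [2, 3]
After iteration 3: pos = 4, result = [2, 3, 5]
Loop ends.
len(result) = 3

Final answer: 3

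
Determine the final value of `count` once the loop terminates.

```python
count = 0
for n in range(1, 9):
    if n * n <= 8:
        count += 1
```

Let's trace through this code step by step.

Initialize: count = 0
Entering loop: for n in range(1, 9):
After iteration 1: n = 1, count = 1
After iteration 2: n = 2, count = 2
After iteration 3: n = 3, count = 2
After iteration 4: n = 4, count = 2
After iteration 5: n = 5, count = 2
After iteration 6: n = 6, count = 2
After iteration 7: n = 7, count = 2
After iteration 8: n = 8, count = 2
Loop ends.

Final answer: 2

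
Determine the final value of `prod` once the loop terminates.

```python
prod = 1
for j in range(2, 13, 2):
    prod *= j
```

Let's trace through this code step by step.

Initialize: prod = 1
Entering loop: for j in range(2, 13, 2):
After iteration 1: j = 2, prod = 2
After iteration 2: j = 4, prod = 8
After iteration 3: j = 6, prod = 48
After iteration 4: j = 8, prod = 384
After iteration 5: j = 10, prod = 3840
After iteration 6: j = 12, prod = 46080
Loop ends.

Final answer: 46080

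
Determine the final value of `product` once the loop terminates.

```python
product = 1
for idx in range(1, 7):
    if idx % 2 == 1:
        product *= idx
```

Let's trace through this code step by step.

Initialize: product = 1
Entering loop: for idx in range(1, 7):
After iteration 1: idx = 1, product = 1
After iteration 2: idx = 2, product = 1
After iteration 3: idx = 3, product = 3
After iteration 4: idx = 4, product = 3
After iteration 5: idx = 5, product = 15
After iteration 6: idx = 6, product = 15
Loop ends.

Final answer: 15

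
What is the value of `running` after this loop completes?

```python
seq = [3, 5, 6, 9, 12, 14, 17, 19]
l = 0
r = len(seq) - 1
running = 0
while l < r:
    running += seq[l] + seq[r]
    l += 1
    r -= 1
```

Let's trace through this code step by step.

Initialize: seq = [3, 5, 6, 9, 12, 14, 17, 19]
Initialize: l = 0
Initialize: r = 7
Initialize: running = 0
Entering loop: while l < r:
After iteration 1: l = 1, r = 6, running = 22
After iteration 2: l = 2, r = 5, running = 44
After iteration 3: l = 3, r = 4, running = 64
After iteration 4: l = 4, r = 3, running = 85
Loop ends.

Final answer: 85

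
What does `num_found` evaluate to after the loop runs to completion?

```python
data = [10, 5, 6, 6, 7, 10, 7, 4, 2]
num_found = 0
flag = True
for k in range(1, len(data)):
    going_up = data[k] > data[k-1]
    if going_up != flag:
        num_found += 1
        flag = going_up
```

Let's trace through this code step by step.

Initialize: data = [10, 5, 6, 6, 7, 10, 7, 4, 2]
Initialize: num_found = 0
Initialize: flag = True
Entering loop: for k in range(1, len(data)):
After iteration 1: k = 1, num_found = 1, flag = False, going_up = False
After iteration 2: k = 2, num_found = 2, flag = True, going_up = True
After iteration 3: k = 3, num_found = 3, flag = False, going_up = False
After iteration 4: k = 4, num_found = 4, flag = True, going_up = True
After iteration 5: k = 5, num_found = 4, flag = True, going_up = True
After iteration 6: k = 6, num_found = 5, flag = False, going_up = False
After iteration 7: k = 7, num_found = 5, flag = False, going_up = False
After iteration 8: k = 8, num_found = 5, flag = False, going_up = False
Loop ends.

Final answer: 5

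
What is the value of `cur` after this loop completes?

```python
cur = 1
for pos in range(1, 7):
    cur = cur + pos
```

Let's trace through this code step by step.

Initialize: cur = 1
Entering loop: for pos in range(1, 7):
After iteration 1: pos = 1, cur = 2
After iteration 2: pos = 2, cur = 4
After iteration 3: pos = 3, cur = 7
After iteration 4: pos = 4, cur = 11
After iteration 5: pos = 5, cur = 16
After iteration 6: pos = 6, cur = 22
Loop ends.

Final answer: 22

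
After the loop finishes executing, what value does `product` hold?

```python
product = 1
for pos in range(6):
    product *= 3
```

Let's trace through this code step by step.

Initialize: product = 1
Entering loop: for pos in range(6):
After iteration 1: pos = 0, product = 3
After iteration 2: pos = 1, product = 9
After iteration 3: pos = 2, product = 27
After iteration 4: pos = 3, product = 81
After iteration 5: pos = 4, product = 243
After iteration 6: pos = 5, product = 729
Loop ends.

Final answer: 729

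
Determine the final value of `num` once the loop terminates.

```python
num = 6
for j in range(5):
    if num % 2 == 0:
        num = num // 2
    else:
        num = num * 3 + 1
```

Let's trace through this code step by step.

Initialize: num = 6
Entering loop: for j in range(5):
After iteration 1: j = 0, num = 3
After iteration 2: j = 1, num = 10
After iteration 3: j = 2, num = 5
After iteration 4: j = 3, num = 16
After iteration 5: j = 4, num = 8
Loop ends.

Final answer: 8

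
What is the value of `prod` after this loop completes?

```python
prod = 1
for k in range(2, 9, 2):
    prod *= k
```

Let's trace through this code step by step.

Initialize: prod = 1
Entering loop: for k in range(2, 9, 2):
After iteration 1: k = 2, prod = 2
After iteration 2: k = 4, prod = 8
After iteration 3: k = 6, prod = 48
After iteration 4: k = 8, prod = 384
Loop ends.

Final answer: 384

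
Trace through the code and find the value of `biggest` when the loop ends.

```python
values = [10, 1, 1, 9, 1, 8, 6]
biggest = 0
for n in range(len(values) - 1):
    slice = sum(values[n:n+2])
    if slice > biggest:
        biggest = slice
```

Let's trace through this code step by step.

Initialize: values = [10, 1, 1, 9, 1, 8, 6]
Initialize: biggest = 0
Entering loop: for n in range(len(values) - 1):
After iteration 1: n = 0, biggest = 11, slice = 11
After iteration 2: n = 1, biggest = 11, slice = 2
After iteration 3: n = 2, biggest = 11, slice = 10
After iteration 4: n = 3, biggest = 11, slice = 10
After iteration 5: n = 4, biggest = 11, slice = 9
After iteration 6: n = 5, biggest = 14, slice = 14
Loop ends.

Final answer: 14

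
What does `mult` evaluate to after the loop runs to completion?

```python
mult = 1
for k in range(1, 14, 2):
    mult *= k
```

Let's trace through this code step by step.

Initialize: mult = 1
Entering loop: for k in range(1, 14, 2):
After iteration 1: k = 1, mult = 1
After iteration 2: k = 3, mult = 3
After iteration 3: k = 5, mult = 15
After iteration 4: k = 7, mult = 105
After iteration 5: k = 9, mult = 945
After iteration 6: k = 11, mult = 10395
After iteration 7: k = 13, mult = 135135
Loop ends.

Final answer: 135135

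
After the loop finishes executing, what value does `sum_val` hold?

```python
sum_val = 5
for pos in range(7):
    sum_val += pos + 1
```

Let's trace through this code step by step.

Initialize: sum_val = 5
Entering loop: for pos in range(7):
After iteration 1: pos = 0, sum_val = 6
After iteration 2: pos = 1, sum_val = 8
After iteration 3: pos = 2, sum_val = 11
After iteration 4: pos = 3, sum_val = 15
After iteration 5: pos = 4, sum_val = 20
After iteration 6: pos = 5, sum_val = 26
After iteration 7: pos = 6, sum_val = 33
Loop ends.

Final answer: 33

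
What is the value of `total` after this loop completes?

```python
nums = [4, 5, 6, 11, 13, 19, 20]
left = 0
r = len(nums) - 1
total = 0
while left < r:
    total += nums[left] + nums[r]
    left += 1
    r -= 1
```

Let's trace through this code step by step.

Initialize: nums = [4, 5, 6, 11, 13, 19, 20]
Initialize: left = 0
Initialize: r = 6
Initialize: total = 0
Entering loop: while left < r:
After iteration 1: left = 1, r = 5, total = 24
After iteration 2: left = 2, r = 4, total = 48
After iteration 3: left = 3, r = 3, total = 67
Loop ends.

Final answer: 67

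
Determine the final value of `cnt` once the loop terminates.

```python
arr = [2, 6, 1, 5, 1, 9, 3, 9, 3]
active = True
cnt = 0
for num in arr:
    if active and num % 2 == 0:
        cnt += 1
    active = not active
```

Let's trace through this code step by step.

Initialize: arr = [2, 6, 1, 5, 1, 9, 3, 9, 3]
Initialize: active = True
Initialize: cnt = 0
Entering loop: for num in arr:
After iteration 1: num = 2, active = False, cnt = 1
After iteration 2: num = 6, active = True, cnt = 1
After iteration 3: num = 1, active = False, cnt = 1
After iteration 4: num = 5, active = True, cnt = 1
After iteration 5: num = 1, active = False, cnt = 1
After iteration 6: num = 9, active = True, cnt = 1
After iteration 7: num = 3, active = False, cnt = 1
After iteration 8: num = 9, active = True, cnt = 1
After iteration 9: num = 3, active = False, cnt = 1
Loop ends.

Final answer: 1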